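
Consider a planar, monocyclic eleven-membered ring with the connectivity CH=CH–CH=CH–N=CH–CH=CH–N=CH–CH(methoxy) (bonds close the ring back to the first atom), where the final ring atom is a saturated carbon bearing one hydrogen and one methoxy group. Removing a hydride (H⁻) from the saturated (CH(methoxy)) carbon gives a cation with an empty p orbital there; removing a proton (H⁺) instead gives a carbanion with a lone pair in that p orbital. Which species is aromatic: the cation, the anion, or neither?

In both ions every ring atom is sp² and contributes a p orbital, so both rings are fully conjugated.
Cation: 5 × 2 + 0 = 10 π electrons → 4(2)+2, aromatic.
Anion: 5 × 2 + 2 = 12 π electrons → 4(3), antiaromatic.

The cation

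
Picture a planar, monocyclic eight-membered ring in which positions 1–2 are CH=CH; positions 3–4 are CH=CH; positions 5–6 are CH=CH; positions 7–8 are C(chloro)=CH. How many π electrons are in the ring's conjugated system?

All ring atoms are sp² and supply a p orbital to the ring (the double-bond atoms are sp², each contributing one p electron); the conjugation is uninterrupted.
π-electron count: 4 × 2 = 8 from the 4 double-bond units.

8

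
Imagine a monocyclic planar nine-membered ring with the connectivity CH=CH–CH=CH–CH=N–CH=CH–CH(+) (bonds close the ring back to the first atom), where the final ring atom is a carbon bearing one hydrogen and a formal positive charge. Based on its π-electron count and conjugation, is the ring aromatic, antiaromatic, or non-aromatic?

Every ring atom contributes a p orbital perpendicular to the ring (the double-bond atoms are sp², each contributing one p electron; each sp² =N– keeps its lone pair in-plane and puts one electron into the π system; the carbocation has an empty p orbital), so the π system is cyclic and fully conjugated.
π-electron count: 4 × 2 = 8 from the double-bond units + 0 from the CH(+) atom = 8.
A 4n π count (8, n = 2) in a planar conjugated ring means antiaromatic.

Antiaromatic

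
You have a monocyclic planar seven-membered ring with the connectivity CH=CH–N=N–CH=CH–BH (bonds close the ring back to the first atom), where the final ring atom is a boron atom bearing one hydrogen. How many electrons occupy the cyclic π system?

Every ring atom contributes a p orbital perpendicular to the ring (every atom in a ring double bond is sp² and brings one electron to the p orbital; each sp² =N– keeps its lone pair in-plane and puts one electron into the π system; the boron has an empty p orbital), so the π system is cyclic and fully conjugated.
Adding the contributions, 3 × 2 = 6 from the double-bond units + 0 from the BH atom = 6.

6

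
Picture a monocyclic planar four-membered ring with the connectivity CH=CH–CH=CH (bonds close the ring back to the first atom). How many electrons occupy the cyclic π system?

All ring atoms are sp² and supply a p orbital to the ring (the double-bond atoms are sp², each contributing one p electron); the conjugation is uninterrupted.
Tallying contributions gives 2 × 2 = 4 from the 2 double-bond units.

4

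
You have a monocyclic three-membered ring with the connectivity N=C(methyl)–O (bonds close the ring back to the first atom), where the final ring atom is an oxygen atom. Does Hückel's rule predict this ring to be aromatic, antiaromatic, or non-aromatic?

Antiaromatic

Every ring atom contributes a p orbital perpendicular to the ring (each doubly-bonded ring atom is sp² with one p-orbital electron; the doubly-bonded nitrogens are pyridine-type — their lone pairs lie in the ring plane, leaving one electron in the p orbital; the oxygen donates one lone pair from its p orbital), so the π system is cyclic and fully conjugated.
Tallying contributions gives 1 × 2 = 2 from the double-bond unit + 2 from the O atom = 4.
4 = 4(1); a planar, fully conjugated 4n system is antiaromatic.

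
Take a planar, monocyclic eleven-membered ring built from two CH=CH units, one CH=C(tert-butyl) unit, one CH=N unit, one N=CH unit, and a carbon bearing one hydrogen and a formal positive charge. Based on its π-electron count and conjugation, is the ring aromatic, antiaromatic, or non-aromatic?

Aromatic

Every ring atom contributes a p orbital perpendicular to the ring (the double-bond atoms are sp², each contributing one p electron; each sp² =N– keeps its lone pair in-plane and puts one electron into the π system; the carbocation has an empty p orbital), so the π system is cyclic and fully conjugated.
π-electron count: 5 × 2 = 10 from the double-bond units + 0 from the CH(+) atom = 10.
With 10 π electrons (n = 2), the Hückel 4n+2 condition holds.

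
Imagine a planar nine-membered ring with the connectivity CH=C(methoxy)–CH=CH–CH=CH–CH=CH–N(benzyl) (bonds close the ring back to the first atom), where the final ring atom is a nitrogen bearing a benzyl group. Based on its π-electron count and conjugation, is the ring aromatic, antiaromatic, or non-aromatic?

The p orbitals form a continuous loop: every atom in a ring double bond is sp² and brings one electron to the p orbital; the pyrrole-type nitrogen donates its lone pair from the p orbital. The ring is fully conjugated.
Adding the contributions, 4 × 2 = 8 from the double-bond units + 2 from the N(benzyl) atom = 10.
Since 10 = 4·2 + 2, the ring meets the 4n+2 criterion.

Aromatic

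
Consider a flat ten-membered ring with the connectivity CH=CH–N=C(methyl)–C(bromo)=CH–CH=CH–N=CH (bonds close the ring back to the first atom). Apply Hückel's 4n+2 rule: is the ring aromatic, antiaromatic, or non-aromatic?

Every ring atom contributes a p orbital perpendicular to the ring (every atom in a ring double bond is sp² and brings one electron to the p orbital; the doubly-bonded nitrogens are pyridine-type — their lone pairs lie in the ring plane, leaving one electron in the p orbital), so the π system is cyclic and fully conjugated.
Counting π electrons: 5 × 2 = 10 from the 5 double-bond units.
10 = 4(2) + 2, which satisfies Hückel's 4n+2 rule.

Aromatic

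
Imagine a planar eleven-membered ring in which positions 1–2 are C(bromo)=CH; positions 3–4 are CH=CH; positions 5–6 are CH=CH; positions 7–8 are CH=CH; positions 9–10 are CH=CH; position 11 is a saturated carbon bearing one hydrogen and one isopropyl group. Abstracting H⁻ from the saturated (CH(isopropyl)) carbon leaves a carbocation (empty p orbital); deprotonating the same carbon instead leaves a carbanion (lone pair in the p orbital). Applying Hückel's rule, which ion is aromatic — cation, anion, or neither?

In both ions every ring atom is sp² and contributes a p orbital, so both rings are fully conjugated.
Cation: 5 × 2 + 0 = 10 π electrons → 4(2)+2, aromatic.
Anion: 5 × 2 + 2 = 12 π electrons → 4(3), antiaromatic.

The cation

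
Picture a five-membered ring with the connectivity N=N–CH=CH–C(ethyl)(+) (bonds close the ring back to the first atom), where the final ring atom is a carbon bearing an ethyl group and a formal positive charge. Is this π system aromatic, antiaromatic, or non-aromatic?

Antiaromatic

The p orbitals form a continuous loop: the double-bond atoms are sp², each contributing one p electron; each =N– nitrogen is pyridine-type (lone pair in the sp² plane, one electron in the p orbital); the carbocation has an empty p orbital. The ring is fully conjugated.
π-electron count: 2 × 2 = 4 from the double-bond units + 0 from the C(ethyl)(+) atom = 4.
A 4n π count (4, n = 1) in a planar conjugated ring means antiaromatic.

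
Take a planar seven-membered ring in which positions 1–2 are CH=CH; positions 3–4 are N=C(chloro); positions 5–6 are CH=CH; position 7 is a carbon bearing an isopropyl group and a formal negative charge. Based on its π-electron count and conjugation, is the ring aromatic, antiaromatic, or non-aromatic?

Antiaromatic

All ring atoms are sp² and supply a p orbital to the ring (every atom in a ring double bond is sp² and brings one electron to the p orbital; the doubly-bonded nitrogens are pyridine-type — their lone pairs lie in the ring plane, leaving one electron in the p orbital; the carbanion's lone pair occupies the p orbital); the conjugation is uninterrupted.
π-electron count: 3 × 2 = 6 from the double-bond units + 2 from the C(isopropyl)(-) atom = 8.
With 8 = 4·2 π electrons, Hückel's rule classifies the planar ring as antiaromatic.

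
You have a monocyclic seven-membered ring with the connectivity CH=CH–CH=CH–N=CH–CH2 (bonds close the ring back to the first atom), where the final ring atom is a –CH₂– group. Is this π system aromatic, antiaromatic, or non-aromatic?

The CH2 carbon is saturated: the tetrahedral CH₂ carbon is sp³ and has no p orbital in the ring π system. Conjugation is not continuous around the ring.
Hückel's rule only applies to fully conjugated rings, so this one is simply non-aromatic.

Non-aromatic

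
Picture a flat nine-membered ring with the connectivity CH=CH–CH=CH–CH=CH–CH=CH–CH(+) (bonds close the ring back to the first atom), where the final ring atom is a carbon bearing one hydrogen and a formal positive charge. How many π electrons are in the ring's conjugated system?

8

The p orbitals form a continuous loop: every atom in a ring double bond is sp² and brings one electron to the p orbital; the carbocation has an empty p orbital. The ring is fully conjugated.
Counting π electrons: 4 × 2 = 8 from the double-bond units + 0 from the CH(+) atom = 8.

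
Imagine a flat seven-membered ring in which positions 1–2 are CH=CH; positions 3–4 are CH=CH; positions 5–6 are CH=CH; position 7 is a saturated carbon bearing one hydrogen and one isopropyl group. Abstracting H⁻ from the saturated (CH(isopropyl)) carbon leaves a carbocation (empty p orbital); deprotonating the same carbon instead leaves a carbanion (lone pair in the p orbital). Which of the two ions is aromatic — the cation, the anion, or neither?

Both ions have a continuous loop of p orbitals — each ring atom is sp².
Cation: 3 × 2 + 0 = 6 π electrons → 4(1)+2, aromatic.
Anion: 3 × 2 + 2 = 8 π electrons → 4(2), antiaromatic.

The cation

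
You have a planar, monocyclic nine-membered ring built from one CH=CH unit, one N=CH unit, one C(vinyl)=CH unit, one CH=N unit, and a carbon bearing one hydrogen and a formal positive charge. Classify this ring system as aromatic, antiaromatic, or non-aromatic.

Antiaromatic

The p orbitals form a continuous loop: the double-bond atoms are sp², each contributing one p electron; each sp² =N– keeps its lone pair in-plane and puts one electron into the π system; the carbocation has an empty p orbital. The ring is fully conjugated.
Adding the contributions, 4 × 2 = 8 from the double-bond units + 0 from the CH(+) atom = 8.
8 = 4(2); a planar, fully conjugated 4n system is antiaromatic.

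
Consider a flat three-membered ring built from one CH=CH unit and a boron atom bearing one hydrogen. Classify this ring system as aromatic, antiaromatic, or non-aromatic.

All ring atoms are sp² and supply a p orbital to the ring (every atom in a ring double bond is sp² and brings one electron to the p orbital; the boron has an empty p orbital); the conjugation is uninterrupted.
π-electron count: 1 × 2 = 2 from the double-bond unit + 0 from the BH atom = 2.
With 2 π electrons (n = 0), the Hückel 4n+2 condition holds.

Aromatic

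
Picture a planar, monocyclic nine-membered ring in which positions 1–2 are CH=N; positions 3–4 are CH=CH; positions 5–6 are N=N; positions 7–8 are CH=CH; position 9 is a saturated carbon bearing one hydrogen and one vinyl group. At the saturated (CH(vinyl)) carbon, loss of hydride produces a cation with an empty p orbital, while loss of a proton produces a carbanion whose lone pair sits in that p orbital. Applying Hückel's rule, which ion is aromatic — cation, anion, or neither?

The anion

Once that carbon is sp², every ring atom has a p orbital and both ions are fully conjugated.
Cation: 4 × 2 + 0 = 8 π electrons → 4(2), antiaromatic.
Anion: 4 × 2 + 2 = 10 π electrons → 4(2)+2, aromatic.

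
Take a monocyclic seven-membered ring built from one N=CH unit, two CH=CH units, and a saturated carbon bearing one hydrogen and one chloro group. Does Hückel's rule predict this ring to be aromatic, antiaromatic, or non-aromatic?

At the CH(chloro) position, that saturated carbon is sp³ and has no p orbital in the ring π system; the ring's p-orbital overlap is broken there.
Hückel's rule only applies to fully conjugated rings, so this one is simply non-aromatic.

Non-aromatic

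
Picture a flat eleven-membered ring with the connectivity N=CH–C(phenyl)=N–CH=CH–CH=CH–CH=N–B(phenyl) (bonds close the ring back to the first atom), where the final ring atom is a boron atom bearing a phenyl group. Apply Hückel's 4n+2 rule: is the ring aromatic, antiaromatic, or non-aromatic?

Aromatic

Every ring atom contributes a p orbital perpendicular to the ring (the double-bond atoms are sp², each contributing one p electron; each =N– nitrogen is pyridine-type (lone pair in the sp² plane, one electron in the p orbital); the boron has an empty p orbital), so the π system is cyclic and fully conjugated.
π-electron count: 5 × 2 = 10 from the double-bond units + 0 from the B(phenyl) atom = 10.
10 = 4(2) + 2, which satisfies Hückel's 4n+2 rule.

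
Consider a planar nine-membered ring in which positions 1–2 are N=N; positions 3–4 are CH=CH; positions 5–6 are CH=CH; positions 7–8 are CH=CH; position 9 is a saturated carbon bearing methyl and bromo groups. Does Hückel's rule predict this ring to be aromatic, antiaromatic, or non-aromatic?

Non-aromatic

At the C(methyl)(bromo) position, that saturated carbon is sp³ and has no p orbital in the ring π system; the ring's p-orbital overlap is broken there.
Hückel's rule only applies to fully conjugated rings, so this one is simply non-aromatic.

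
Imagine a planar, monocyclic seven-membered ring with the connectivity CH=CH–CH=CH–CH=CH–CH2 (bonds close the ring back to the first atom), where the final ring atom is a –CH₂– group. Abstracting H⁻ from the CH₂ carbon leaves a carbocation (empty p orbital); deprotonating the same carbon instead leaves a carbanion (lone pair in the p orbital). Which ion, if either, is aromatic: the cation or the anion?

Both ions have a continuous loop of p orbitals — each ring atom is sp².
Cation: 3 × 2 + 0 = 6 π electrons → 4(1)+2, aromatic.
Anion: 3 × 2 + 2 = 8 π electrons → 4(2), antiaromatic.

The cation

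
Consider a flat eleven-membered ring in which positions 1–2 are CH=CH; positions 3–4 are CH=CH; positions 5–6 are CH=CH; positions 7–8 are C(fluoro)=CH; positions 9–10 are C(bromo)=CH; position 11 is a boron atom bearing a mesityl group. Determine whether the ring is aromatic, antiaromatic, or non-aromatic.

Check conjugation: each doubly-bonded ring atom is sp² with one p-orbital electron; the boron has an empty p orbital — every position has a p orbital, so the cyclic π system is continuous.
Counting π electrons: 5 × 2 = 10 from the double-bond units + 0 from the B(mesityl) atom = 10.
With 10 π electrons (n = 2), the Hückel 4n+2 condition holds.

Aromatic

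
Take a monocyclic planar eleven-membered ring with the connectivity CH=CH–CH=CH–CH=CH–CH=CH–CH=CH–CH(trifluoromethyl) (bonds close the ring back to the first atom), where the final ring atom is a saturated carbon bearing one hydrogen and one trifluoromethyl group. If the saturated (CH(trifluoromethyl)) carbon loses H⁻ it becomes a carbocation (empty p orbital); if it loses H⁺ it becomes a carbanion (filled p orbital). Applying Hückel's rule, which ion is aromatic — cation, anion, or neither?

The cation

Once that carbon is sp², every ring atom has a p orbital and both ions are fully conjugated.
Cation: 5 × 2 + 0 = 10 π electrons → 4(2)+2, aromatic.
Anion: 5 × 2 + 2 = 12 π electrons → 4(3), antiaromatic.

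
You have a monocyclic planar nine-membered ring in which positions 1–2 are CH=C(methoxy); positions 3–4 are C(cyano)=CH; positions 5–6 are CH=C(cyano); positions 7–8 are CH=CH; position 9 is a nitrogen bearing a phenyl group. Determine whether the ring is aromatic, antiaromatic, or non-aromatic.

Check conjugation: the double-bond atoms are sp², each contributing one p electron; the pyrrole-type nitrogen donates its lone pair from the p orbital — every position has a p orbital, so the cyclic π system is continuous.
Adding the contributions, 4 × 2 = 8 from the double-bond units + 2 from the N(phenyl) atom = 10.
10 = 4(2) + 2, which satisfies Hückel's 4n+2 rule.

Aromatic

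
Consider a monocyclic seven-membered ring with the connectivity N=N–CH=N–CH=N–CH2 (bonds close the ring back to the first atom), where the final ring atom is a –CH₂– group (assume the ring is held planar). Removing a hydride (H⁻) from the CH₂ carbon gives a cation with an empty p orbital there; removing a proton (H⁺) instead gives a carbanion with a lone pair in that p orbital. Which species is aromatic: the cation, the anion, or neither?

The cation

Once that carbon is sp², every ring atom has a p orbital and both ions are fully conjugated.
Cation: 3 × 2 + 0 = 6 π electrons → 4(1)+2, aromatic.
Anion: 3 × 2 + 2 = 8 π electrons → 4(2), antiaromatic.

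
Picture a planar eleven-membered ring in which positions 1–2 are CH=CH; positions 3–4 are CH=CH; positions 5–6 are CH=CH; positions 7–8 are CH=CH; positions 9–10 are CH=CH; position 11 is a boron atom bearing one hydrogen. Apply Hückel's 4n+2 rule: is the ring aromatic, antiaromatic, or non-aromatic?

Aromatic

All ring atoms are sp² and supply a p orbital to the ring (every atom in a ring double bond is sp² and brings one electron to the p orbital; the boron has an empty p orbital); the conjugation is uninterrupted.
π-electron count: 5 × 2 = 10 from the double-bond units + 0 from the BH atom = 10.
10 = 4(2) + 2, which satisfies Hückel's 4n+2 rule.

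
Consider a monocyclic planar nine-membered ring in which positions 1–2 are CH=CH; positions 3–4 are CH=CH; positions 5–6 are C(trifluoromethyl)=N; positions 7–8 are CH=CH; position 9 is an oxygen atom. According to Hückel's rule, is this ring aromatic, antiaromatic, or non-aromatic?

Aromatic

Every ring atom contributes a p orbital perpendicular to the ring (each doubly-bonded ring atom is sp² with one p-orbital electron; each sp² =N– keeps its lone pair in-plane and puts one electron into the π system; the oxygen donates one lone pair from its p orbital), so the π system is cyclic and fully conjugated.
Adding the contributions, 4 × 2 = 8 from the double-bond units + 2 from the O atom = 10.
10 = 4(2) + 2, which satisfies Hückel's 4n+2 rule.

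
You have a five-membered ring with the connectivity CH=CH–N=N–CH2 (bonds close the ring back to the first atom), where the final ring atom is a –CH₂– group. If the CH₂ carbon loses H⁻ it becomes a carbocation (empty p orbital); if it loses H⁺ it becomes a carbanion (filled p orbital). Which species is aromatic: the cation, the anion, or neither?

Once that carbon is sp², every ring atom has a p orbital and both ions are fully conjugated.
Cation: 2 × 2 + 0 = 4 π electrons → 4(1), antiaromatic.
Anion: 2 × 2 + 2 = 6 π electrons → 4(1)+2, aromatic.

The anion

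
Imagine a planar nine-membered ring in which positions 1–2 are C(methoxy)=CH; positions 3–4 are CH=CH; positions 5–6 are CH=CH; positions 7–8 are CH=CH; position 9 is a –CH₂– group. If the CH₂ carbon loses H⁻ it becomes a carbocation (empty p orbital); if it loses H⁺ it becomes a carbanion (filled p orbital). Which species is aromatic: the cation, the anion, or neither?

The anion

Once that carbon is sp², every ring atom has a p orbital and both ions are fully conjugated.
Cation: 4 × 2 + 0 = 8 π electrons → 4(2), antiaromatic.
Anion: 4 × 2 + 2 = 10 π electrons → 4(2)+2, aromatic.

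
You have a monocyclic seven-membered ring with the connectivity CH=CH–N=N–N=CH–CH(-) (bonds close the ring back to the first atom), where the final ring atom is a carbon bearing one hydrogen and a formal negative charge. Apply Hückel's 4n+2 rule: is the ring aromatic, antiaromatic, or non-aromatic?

Antiaromatic

Check conjugation: the double-bond atoms are sp², each contributing one p electron; each sp² =N– keeps its lone pair in-plane and puts one electron into the π system; the carbanion's lone pair occupies the p orbital — every position has a p orbital, so the cyclic π system is continuous.
Tallying contributions gives 3 × 2 = 6 from the double-bond units + 2 from the CH(-) atom = 8.
With 8 = 4·2 π electrons, Hückel's rule classifies the planar ring as antiaromatic.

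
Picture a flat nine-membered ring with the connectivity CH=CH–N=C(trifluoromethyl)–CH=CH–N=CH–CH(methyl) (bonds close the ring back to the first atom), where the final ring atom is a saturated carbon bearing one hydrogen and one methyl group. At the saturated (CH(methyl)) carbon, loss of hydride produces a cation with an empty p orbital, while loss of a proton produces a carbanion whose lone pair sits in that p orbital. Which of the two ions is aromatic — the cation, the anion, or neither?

Once that carbon is sp², every ring atom has a p orbital and both ions are fully conjugated.
Cation: 4 × 2 + 0 = 8 π electrons → 4(2), antiaromatic.
Anion: 4 × 2 + 2 = 10 π electrons → 4(2)+2, aromatic.

The anion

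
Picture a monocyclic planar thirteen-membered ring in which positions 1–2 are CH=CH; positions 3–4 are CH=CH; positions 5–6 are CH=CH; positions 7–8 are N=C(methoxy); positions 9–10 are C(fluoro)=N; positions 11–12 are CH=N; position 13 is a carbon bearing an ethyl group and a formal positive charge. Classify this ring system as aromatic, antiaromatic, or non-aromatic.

Antiaromatic

The p orbitals form a continuous loop: the double-bond atoms are sp², each contributing one p electron; each =N– nitrogen is pyridine-type (lone pair in the sp² plane, one electron in the p orbital); the carbocation has an empty p orbital. The ring is fully conjugated.
Adding the contributions, 6 × 2 = 12 from the double-bond units + 0 from the C(ethyl)(+) atom = 12.
A 4n π count (12, n = 3) in a planar conjugated ring means antiaromatic.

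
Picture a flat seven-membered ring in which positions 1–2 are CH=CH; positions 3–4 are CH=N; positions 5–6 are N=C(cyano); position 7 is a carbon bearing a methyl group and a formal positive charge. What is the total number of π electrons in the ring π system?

6

Every ring atom contributes a p orbital perpendicular to the ring (every atom in a ring double bond is sp² and brings one electron to the p orbital; the doubly-bonded nitrogens are pyridine-type — their lone pairs lie in the ring plane, leaving one electron in the p orbital; the carbocation has an empty p orbital), so the π system is cyclic and fully conjugated.
Adding the contributions, 3 × 2 = 6 from the double-bond units + 0 from the C(methyl)(+) atom = 6.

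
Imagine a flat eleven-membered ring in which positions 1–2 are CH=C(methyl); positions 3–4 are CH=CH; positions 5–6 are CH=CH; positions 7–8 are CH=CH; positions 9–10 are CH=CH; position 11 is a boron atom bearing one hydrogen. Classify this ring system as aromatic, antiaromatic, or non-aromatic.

Check conjugation: the double-bond atoms are sp², each contributing one p electron; the boron has an empty p orbital — every position has a p orbital, so the cyclic π system is continuous.
Tallying contributions gives 5 × 2 = 10 from the double-bond units + 0 from the BH atom = 10.
With 10 π electrons (n = 2), the Hückel 4n+2 condition holds.

Aromatic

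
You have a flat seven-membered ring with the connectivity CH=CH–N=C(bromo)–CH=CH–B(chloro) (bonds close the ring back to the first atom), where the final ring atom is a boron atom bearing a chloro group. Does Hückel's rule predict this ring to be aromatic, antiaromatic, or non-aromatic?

All ring atoms are sp² and supply a p orbital to the ring (every atom in a ring double bond is sp² and brings one electron to the p orbital; the doubly-bonded nitrogens are pyridine-type — their lone pairs lie in the ring plane, leaving one electron in the p orbital; the boron has an empty p orbital); the conjugation is uninterrupted.
Tallying contributions gives 3 × 2 = 6 from the double-bond units + 0 from the B(chloro) atom = 6.
With 6 π electrons (n = 1), the Hückel 4n+2 condition holds.

Aromatic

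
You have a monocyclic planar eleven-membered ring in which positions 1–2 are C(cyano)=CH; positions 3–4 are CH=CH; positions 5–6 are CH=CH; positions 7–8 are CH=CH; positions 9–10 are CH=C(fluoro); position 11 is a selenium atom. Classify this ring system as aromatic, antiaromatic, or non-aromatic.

The p orbitals form a continuous loop: the double-bond atoms are sp², each contributing one p electron; the selenium donates one lone pair from its p orbital. The ring is fully conjugated.
Tallying contributions gives 5 × 2 = 10 from the double-bond units + 2 from the Se atom = 12.
12 = 4(3); a planar, fully conjugated 4n system is antiaromatic.

Antiaromatic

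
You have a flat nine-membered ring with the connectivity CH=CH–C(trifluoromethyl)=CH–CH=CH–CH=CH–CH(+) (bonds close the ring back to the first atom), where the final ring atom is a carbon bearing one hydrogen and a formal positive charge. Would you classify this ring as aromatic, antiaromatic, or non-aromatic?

Antiaromatic

The p orbitals form a continuous loop: every atom in a ring double bond is sp² and brings one electron to the p orbital; the carbocation has an empty p orbital. The ring is fully conjugated.
Adding the contributions, 4 × 2 = 8 from the double-bond units + 0 from the CH(+) atom = 8.
8 is a 4n count (n = 2), so the planar conjugated ring is antiaromatic.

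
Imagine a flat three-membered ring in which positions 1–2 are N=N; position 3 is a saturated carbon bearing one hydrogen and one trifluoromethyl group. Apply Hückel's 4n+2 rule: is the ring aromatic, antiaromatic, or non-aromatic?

Non-aromatic

The CH(trifluoromethyl) carbon is saturated: that saturated carbon is sp³ and has no p orbital in the ring π system. Conjugation is not continuous around the ring.
Broken conjugation rules out both aromaticity and antiaromaticity.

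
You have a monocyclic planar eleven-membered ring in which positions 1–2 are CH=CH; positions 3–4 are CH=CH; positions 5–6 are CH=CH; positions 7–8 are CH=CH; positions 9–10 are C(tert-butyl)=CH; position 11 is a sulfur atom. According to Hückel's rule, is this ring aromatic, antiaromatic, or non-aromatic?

The p orbitals form a continuous loop: each doubly-bonded ring atom is sp² with one p-orbital electron; the sulfur donates one lone pair from its p orbital. The ring is fully conjugated.
Adding the contributions, 5 × 2 = 10 from the double-bond units + 2 from the S atom = 12.
12 is a 4n count (n = 3), so the planar conjugated ring is antiaromatic.

Antiaromatic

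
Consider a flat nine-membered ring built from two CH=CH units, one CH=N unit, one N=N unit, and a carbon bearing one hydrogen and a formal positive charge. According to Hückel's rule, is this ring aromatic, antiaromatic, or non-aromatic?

Every ring atom contributes a p orbital perpendicular to the ring (the double-bond atoms are sp², each contributing one p electron; each =N– nitrogen is pyridine-type (lone pair in the sp² plane, one electron in the p orbital); the carbocation has an empty p orbital), so the π system is cyclic and fully conjugated.
Counting π electrons: 4 × 2 = 8 from the double-bond units + 0 from the CH(+) atom = 8.
8 = 4(2); a planar, fully conjugated 4n system is antiaromatic.

Antiaromatic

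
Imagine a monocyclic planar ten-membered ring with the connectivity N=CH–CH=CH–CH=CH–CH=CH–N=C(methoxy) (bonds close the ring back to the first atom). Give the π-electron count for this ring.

10

Every ring atom contributes a p orbital perpendicular to the ring (the double-bond atoms are sp², each contributing one p electron; the doubly-bonded nitrogens are pyridine-type — their lone pairs lie in the ring plane, leaving one electron in the p orbital), so the π system is cyclic and fully conjugated.
π-electron count: 5 × 2 = 10 from the 5 double-bond units.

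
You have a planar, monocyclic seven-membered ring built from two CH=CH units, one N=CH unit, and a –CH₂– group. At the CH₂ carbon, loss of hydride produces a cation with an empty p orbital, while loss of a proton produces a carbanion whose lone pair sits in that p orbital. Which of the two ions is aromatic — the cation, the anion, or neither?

The cation

In either ion the ring is fully conjugated: every atom, including the new sp² carbon, supplies a p orbital.
Cation: 3 × 2 + 0 = 6 π electrons → 4(1)+2, aromatic.
Anion: 3 × 2 + 2 = 8 π electrons → 4(2), antiaromatic.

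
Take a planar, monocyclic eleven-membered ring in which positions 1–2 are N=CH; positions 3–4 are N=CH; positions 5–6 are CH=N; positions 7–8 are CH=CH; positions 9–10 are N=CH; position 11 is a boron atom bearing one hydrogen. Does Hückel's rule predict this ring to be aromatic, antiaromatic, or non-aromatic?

The p orbitals form a continuous loop: the double-bond atoms are sp², each contributing one p electron; each sp² =N– keeps its lone pair in-plane and puts one electron into the π system; the boron has an empty p orbital. The ring is fully conjugated.
Counting π electrons: 5 × 2 = 10 from the double-bond units + 0 from the BH atom = 10.
With 10 π electrons (n = 2), the Hückel 4n+2 condition holds.

Aromatic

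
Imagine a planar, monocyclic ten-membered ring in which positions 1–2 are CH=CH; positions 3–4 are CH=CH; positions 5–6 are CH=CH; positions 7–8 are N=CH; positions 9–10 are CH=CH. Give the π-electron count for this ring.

10

Check conjugation: every atom in a ring double bond is sp² and brings one electron to the p orbital; each =N– nitrogen is pyridine-type (lone pair in the sp² plane, one electron in the p orbital) — every position has a p orbital, so the cyclic π system is continuous.
π-electron count: 5 × 2 = 10 from the 5 double-bond units.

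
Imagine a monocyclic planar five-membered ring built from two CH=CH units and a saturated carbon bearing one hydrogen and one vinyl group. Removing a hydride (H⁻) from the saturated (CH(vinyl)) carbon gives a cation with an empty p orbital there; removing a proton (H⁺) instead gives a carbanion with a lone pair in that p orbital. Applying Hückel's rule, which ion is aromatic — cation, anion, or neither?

The anion

In both ions every ring atom is sp² and contributes a p orbital, so both rings are fully conjugated.
Cation: 2 × 2 + 0 = 4 π electrons → 4(1), antiaromatic.
Anion: 2 × 2 + 2 = 6 π electrons → 4(1)+2, aromatic.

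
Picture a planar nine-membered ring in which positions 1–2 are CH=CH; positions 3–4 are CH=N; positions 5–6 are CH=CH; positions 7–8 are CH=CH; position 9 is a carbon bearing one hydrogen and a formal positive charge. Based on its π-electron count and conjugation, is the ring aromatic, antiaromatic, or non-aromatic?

Antiaromatic

Every ring atom contributes a p orbital perpendicular to the ring (each doubly-bonded ring atom is sp² with one p-orbital electron; the doubly-bonded nitrogens are pyridine-type — their lone pairs lie in the ring plane, leaving one electron in the p orbital; the carbocation has an empty p orbital), so the π system is cyclic and fully conjugated.
Tallying contributions gives 4 × 2 = 8 from the double-bond units + 0 from the CH(+) atom = 8.
8 is a 4n count (n = 2), so the planar conjugated ring is antiaromatic.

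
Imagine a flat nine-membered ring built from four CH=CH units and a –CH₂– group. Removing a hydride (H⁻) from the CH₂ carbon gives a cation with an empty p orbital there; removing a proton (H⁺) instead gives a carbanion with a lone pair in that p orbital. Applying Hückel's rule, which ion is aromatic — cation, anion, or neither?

In either ion the ring is fully conjugated: every atom, including the new sp² carbon, supplies a p orbital.
Cation: 4 × 2 + 0 = 8 π electrons → 4(2), antiaromatic.
Anion: 4 × 2 + 2 = 10 π electrons → 4(2)+2, aromatic.

The anion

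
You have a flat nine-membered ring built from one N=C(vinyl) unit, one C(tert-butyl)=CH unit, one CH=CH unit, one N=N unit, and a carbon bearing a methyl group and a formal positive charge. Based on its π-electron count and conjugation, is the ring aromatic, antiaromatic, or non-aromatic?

The p orbitals form a continuous loop: each doubly-bonded ring atom is sp² with one p-orbital electron; the doubly-bonded nitrogens are pyridine-type — their lone pairs lie in the ring plane, leaving one electron in the p orbital; the carbocation has an empty p orbital. The ring is fully conjugated.
Adding the contributions, 4 × 2 = 8 from the double-bond units + 0 from the C(methyl)(+) atom = 8.
A 4n π count (8, n = 2) in a planar conjugated ring means antiaromatic.

Antiaromatic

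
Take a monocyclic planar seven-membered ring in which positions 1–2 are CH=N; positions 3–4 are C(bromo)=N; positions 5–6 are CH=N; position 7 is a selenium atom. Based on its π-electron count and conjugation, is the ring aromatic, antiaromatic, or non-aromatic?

Antiaromatic

Check conjugation: the double-bond atoms are sp², each contributing one p electron; the doubly-bonded nitrogens are pyridine-type — their lone pairs lie in the ring plane, leaving one electron in the p orbital; the selenium donates one lone pair from its p orbital — every position has a p orbital, so the cyclic π system is continuous.
Adding the contributions, 3 × 2 = 6 from the double-bond units + 2 from the Se atom = 8.
8 = 4(2); a planar, fully conjugated 4n system is antiaromatic.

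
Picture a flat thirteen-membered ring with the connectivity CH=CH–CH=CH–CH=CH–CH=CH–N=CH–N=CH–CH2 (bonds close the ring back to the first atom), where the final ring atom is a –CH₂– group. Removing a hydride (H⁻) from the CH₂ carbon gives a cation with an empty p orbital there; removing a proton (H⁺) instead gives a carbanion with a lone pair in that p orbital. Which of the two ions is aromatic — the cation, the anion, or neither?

The anion

In both ions every ring atom is sp² and contributes a p orbital, so both rings are fully conjugated.
Cation: 6 × 2 + 0 = 12 π electrons → 4(3), antiaromatic.
Anion: 6 × 2 + 2 = 14 π electrons → 4(3)+2, aromatic.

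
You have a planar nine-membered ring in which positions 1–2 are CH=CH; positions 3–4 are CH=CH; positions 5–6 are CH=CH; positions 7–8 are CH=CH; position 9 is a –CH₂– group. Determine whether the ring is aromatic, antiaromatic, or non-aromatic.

The CH2 carbon is saturated: the tetrahedral CH₂ carbon is sp³ and has no p orbital in the ring π system. Conjugation is not continuous around the ring.
A ring that is not fully conjugated cannot be aromatic or antiaromatic regardless of its π-electron count.

Non-aromatic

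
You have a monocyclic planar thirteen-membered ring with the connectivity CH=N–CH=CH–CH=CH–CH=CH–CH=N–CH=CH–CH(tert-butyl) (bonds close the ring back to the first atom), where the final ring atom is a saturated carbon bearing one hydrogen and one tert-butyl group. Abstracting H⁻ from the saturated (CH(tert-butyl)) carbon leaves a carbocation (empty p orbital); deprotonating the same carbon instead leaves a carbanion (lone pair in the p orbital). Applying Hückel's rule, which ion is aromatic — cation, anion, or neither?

The anion

Once that carbon is sp², every ring atom has a p orbital and both ions are fully conjugated.
Cation: 6 × 2 + 0 = 12 π electrons → 4(3), antiaromatic.
Anion: 6 × 2 + 2 = 14 π electrons → 4(3)+2, aromatic.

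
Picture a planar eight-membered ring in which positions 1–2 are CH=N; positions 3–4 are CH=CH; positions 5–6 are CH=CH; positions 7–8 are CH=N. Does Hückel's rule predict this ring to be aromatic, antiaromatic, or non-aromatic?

All ring atoms are sp² and supply a p orbital to the ring (every atom in a ring double bond is sp² and brings one electron to the p orbital; the doubly-bonded nitrogens are pyridine-type — their lone pairs lie in the ring plane, leaving one electron in the p orbital); the conjugation is uninterrupted.
π-electron count: 4 × 2 = 8 from the 4 double-bond units.
8 is a 4n count (n = 2), so the planar conjugated ring is antiaromatic.

Antiaromatic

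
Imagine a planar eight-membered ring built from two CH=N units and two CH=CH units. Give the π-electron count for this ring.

8

Check conjugation: the double-bond atoms are sp², each contributing one p electron; each =N– nitrogen is pyridine-type (lone pair in the sp² plane, one electron in the p orbital) — every position has a p orbital, so the cyclic π system is continuous.
Tallying contributions gives 4 × 2 = 8 from the 4 double-bond units.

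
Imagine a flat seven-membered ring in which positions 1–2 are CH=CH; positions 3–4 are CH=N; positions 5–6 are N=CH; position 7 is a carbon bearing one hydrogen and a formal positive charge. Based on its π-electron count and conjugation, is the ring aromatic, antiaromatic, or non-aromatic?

Aromatic

Check conjugation: every atom in a ring double bond is sp² and brings one electron to the p orbital; each =N– nitrogen is pyridine-type (lone pair in the sp² plane, one electron in the p orbital); the carbocation has an empty p orbital — every position has a p orbital, so the cyclic π system is continuous.
Counting π electrons: 3 × 2 = 6 from the double-bond units + 0 from the CH(+) atom = 6.
With 6 π electrons (n = 1), the Hückel 4n+2 condition holds.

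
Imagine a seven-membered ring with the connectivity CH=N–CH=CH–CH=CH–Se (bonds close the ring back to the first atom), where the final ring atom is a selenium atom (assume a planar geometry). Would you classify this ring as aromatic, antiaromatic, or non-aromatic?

Every ring atom contributes a p orbital perpendicular to the ring (the double-bond atoms are sp², each contributing one p electron; each sp² =N– keeps its lone pair in-plane and puts one electron into the π system; the selenium donates one lone pair from its p orbital), so the π system is cyclic and fully conjugated.
Adding the contributions, 3 × 2 = 6 from the double-bond units + 2 from the Se atom = 8.
8 is a 4n count (n = 2), so the planar conjugated ring is antiaromatic.

Antiaromatic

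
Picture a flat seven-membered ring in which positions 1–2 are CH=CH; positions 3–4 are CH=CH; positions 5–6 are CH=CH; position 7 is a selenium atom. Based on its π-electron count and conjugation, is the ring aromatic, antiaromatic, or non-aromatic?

Check conjugation: the double-bond atoms are sp², each contributing one p electron; the selenium donates one lone pair from its p orbital — every position has a p orbital, so the cyclic π system is continuous.
Tallying contributions gives 3 × 2 = 6 from the double-bond units + 2 from the Se atom = 8.
With 8 = 4·2 π electrons, Hückel's rule classifies the planar ring as antiaromatic.

Antiaromatic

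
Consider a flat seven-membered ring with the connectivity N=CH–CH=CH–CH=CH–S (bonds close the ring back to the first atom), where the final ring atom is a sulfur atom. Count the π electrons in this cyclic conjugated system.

Every ring atom contributes a p orbital perpendicular to the ring (every atom in a ring double bond is sp² and brings one electron to the p orbital; the doubly-bonded nitrogens are pyridine-type — their lone pairs lie in the ring plane, leaving one electron in the p orbital; the sulfur donates one lone pair from its p orbital), so the π system is cyclic and fully conjugated.
Adding the contributions, 3 × 2 = 6 from the double-bond units + 2 from the S atom = 8.

8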